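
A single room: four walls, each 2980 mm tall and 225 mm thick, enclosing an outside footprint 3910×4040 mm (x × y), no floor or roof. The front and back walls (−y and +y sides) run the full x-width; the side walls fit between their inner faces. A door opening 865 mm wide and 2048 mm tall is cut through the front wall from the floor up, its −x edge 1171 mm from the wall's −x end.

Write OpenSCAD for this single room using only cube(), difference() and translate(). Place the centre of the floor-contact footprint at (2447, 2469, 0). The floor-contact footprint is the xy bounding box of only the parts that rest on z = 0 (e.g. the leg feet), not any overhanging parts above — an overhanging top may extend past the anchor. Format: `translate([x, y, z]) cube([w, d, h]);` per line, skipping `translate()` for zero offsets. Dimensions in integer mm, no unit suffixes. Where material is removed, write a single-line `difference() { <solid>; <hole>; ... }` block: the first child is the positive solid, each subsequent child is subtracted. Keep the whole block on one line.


difference() { translate([492, 449, 0]) cube([3910, 225, 2980]); translate([1663, 449, 0]) cube([865, 225, 2048]); }
translate([492, 4264, 0]) cube([3910, 225, 2980]);
translate([492, 674, 0]) cube([225, 3590, 2980]);
translate([4177, 674, 0]) cube([225, 3590, 2980]);


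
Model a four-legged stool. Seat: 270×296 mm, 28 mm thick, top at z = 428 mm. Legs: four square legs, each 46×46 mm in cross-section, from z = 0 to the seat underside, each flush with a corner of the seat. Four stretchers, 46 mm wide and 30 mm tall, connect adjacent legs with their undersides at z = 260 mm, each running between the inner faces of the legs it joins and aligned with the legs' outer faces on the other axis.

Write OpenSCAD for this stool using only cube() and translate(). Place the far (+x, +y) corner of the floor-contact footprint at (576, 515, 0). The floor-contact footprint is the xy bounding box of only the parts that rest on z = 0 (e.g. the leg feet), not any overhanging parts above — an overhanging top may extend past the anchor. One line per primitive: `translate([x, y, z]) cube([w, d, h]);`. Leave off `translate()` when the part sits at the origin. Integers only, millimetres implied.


translate([306, 219, 400]) cube([270, 296, 28]);
translate([306, 219, 0]) cube([46, 46, 400]);
translate([530, 219, 0]) cube([46, 46, 400]);
translate([306, 469, 0]) cube([46, 46, 400]);
translate([530, 469, 0]) cube([46, 46, 400]);
translate([352, 219, 260]) cube([178, 46, 30]);
translate([352, 469, 260]) cube([178, 46, 30]);
translate([306, 265, 260]) cube([46, 204, 30]);
translate([530, 265, 260]) cube([46, 204, 30]);


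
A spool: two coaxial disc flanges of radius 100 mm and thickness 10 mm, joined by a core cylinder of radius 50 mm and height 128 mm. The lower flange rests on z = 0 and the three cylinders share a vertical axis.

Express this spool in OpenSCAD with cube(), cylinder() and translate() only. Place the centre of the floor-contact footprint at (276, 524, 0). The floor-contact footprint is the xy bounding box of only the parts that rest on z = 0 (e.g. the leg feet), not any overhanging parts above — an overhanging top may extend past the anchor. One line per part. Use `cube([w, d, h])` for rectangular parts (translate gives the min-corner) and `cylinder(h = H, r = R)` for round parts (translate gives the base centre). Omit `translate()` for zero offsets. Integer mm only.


translate([276, 524, 0]) cylinder(h = 10, r = 100);
translate([276, 524, 10]) cylinder(h = 128, r = 50);
translate([276, 524, 138]) cylinder(h = 10, r = 100);


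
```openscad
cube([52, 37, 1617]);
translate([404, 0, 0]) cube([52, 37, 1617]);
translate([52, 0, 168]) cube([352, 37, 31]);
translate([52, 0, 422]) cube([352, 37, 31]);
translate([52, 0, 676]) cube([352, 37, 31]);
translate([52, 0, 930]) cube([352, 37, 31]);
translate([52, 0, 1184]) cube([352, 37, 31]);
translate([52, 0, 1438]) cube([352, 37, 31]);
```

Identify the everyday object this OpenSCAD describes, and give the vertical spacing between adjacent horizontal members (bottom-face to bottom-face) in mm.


A ladder. The rung spacing is 254 mm.

Two tall 52×37 posts with 6 short bars between them — a ladder. Adjacent rungs sit at z = 168 and z = 422, so the spacing is 422 − 168 = 254 mm.


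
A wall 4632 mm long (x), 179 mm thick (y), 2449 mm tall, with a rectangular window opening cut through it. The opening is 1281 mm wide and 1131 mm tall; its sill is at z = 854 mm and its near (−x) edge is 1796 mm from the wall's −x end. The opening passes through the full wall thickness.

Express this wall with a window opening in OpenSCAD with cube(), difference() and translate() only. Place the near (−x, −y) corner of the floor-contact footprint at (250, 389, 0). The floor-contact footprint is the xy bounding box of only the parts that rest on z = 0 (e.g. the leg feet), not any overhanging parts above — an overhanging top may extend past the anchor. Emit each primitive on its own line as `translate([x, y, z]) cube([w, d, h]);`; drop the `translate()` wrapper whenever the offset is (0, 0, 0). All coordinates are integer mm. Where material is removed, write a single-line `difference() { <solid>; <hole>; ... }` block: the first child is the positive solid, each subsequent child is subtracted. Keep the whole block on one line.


difference() { translate([250, 389, 0]) cube([4632, 179, 2449]); translate([2046, 389, 854]) cube([1281, 179, 1131]); }


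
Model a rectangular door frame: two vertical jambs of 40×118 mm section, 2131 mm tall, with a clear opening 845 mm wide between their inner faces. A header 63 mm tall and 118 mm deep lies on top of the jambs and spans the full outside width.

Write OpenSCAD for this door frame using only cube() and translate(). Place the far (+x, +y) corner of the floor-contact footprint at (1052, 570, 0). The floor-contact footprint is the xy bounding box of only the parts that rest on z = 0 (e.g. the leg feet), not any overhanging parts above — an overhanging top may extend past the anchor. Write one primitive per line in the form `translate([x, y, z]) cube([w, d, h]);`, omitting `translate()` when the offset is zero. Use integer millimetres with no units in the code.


translate([127, 452, 0]) cube([40, 118, 2131]);
translate([1012, 452, 0]) cube([40, 118, 2131]);
translate([127, 452, 2131]) cube([925, 118, 63]);


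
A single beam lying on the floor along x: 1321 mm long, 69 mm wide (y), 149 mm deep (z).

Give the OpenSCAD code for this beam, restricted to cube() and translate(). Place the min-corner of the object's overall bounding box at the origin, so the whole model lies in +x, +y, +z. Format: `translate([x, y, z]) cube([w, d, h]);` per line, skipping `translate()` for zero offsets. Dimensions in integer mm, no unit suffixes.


cube([1321, 69, 149]);


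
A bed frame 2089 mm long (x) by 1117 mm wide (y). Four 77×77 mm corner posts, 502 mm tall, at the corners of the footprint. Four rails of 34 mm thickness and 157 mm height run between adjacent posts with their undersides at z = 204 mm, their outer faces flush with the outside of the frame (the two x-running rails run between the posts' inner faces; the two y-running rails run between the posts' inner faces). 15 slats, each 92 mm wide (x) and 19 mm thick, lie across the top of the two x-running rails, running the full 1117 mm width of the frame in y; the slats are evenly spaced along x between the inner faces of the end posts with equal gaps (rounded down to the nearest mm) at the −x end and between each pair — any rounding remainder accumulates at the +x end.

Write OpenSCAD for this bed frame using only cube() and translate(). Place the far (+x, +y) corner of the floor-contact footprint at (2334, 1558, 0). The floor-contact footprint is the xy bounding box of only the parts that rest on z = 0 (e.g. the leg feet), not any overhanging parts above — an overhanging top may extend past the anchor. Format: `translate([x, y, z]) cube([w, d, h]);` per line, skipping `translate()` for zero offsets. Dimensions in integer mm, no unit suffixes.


translate([245, 441, 0]) cube([77, 77, 502]);
translate([245, 1481, 0]) cube([77, 77, 502]);
translate([2257, 441, 0]) cube([77, 77, 502]);
translate([2257, 1481, 0]) cube([77, 77, 502]);
translate([322, 441, 204]) cube([1935, 34, 157]);
translate([322, 1524, 204]) cube([1935, 34, 157]);
translate([245, 518, 204]) cube([34, 963, 157]);
translate([2300, 518, 204]) cube([34, 963, 157]);
translate([356, 441, 361]) cube([92, 1117, 19]);
translate([482, 441, 361]) cube([92, 1117, 19]);
translate([608, 441, 361]) cube([92, 1117, 19]);
translate([734, 441, 361]) cube([92, 1117, 19]);
translate([860, 441, 361]) cube([92, 1117, 19]);
translate([986, 441, 361]) cube([92, 1117, 19]);
translate([1112, 441, 361]) cube([92, 1117, 19]);
translate([1238, 441, 361]) cube([92, 1117, 19]);
translate([1364, 441, 361]) cube([92, 1117, 19]);
translate([1490, 441, 361]) cube([92, 1117, 19]);
translate([1616, 441, 361]) cube([92, 1117, 19]);
translate([1742, 441, 361]) cube([92, 1117, 19]);
translate([1868, 441, 361]) cube([92, 1117, 19]);
translate([1994, 441, 361]) cube([92, 1117, 19]);
translate([2120, 441, 361]) cube([92, 1117, 19]);


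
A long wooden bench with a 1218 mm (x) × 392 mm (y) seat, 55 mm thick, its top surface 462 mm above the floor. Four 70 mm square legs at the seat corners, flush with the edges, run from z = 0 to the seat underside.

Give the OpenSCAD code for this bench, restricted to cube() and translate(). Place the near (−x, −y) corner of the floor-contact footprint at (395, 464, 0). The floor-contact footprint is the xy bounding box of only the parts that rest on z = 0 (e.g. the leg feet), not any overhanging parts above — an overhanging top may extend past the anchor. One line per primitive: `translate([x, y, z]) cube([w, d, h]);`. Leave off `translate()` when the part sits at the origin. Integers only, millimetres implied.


// leg_h = 462 − 55 = 407
translate([395, 464, 407]) cube([1218, 392, 55]);
translate([395, 464, 0]) cube([70, 70, 407]);
translate([395, 786, 0]) cube([70, 70, 407]);
translate([1543, 464, 0]) cube([70, 70, 407]);
translate([1543, 786, 0]) cube([70, 70, 407]);


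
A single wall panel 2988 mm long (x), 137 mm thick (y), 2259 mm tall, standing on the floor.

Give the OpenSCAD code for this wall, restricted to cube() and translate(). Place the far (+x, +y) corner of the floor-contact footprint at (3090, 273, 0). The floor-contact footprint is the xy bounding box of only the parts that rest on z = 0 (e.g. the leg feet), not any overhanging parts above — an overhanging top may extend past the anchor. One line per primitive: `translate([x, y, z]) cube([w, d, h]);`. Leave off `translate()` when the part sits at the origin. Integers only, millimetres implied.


translate([102, 136, 0]) cube([2988, 137, 2259]);


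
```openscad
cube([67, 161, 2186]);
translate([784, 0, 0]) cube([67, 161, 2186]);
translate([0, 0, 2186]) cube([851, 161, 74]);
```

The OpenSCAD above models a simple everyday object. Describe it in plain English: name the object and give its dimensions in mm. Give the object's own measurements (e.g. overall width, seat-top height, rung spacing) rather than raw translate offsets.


A door frame. The clear opening is 717 mm wide and 2186 mm high. Two 67 mm wide jambs, 161 mm deep, stand either side of the opening from the floor to the top of the opening. A 74 mm thick head sits across the top of both jambs, spanning the full outside width of the frame.


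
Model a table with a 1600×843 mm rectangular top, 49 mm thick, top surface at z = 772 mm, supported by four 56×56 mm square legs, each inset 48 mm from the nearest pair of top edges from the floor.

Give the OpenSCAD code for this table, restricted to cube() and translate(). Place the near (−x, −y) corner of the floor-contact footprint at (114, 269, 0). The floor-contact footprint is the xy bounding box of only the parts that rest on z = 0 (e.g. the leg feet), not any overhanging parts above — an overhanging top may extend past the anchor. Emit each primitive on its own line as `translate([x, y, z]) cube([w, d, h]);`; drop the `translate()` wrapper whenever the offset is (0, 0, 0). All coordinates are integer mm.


translate([66, 221, 723]) cube([1600, 843, 49]);
translate([114, 269, 0]) cube([56, 56, 723]);
translate([1562, 269, 0]) cube([56, 56, 723]);
translate([114, 960, 0]) cube([56, 56, 723]);
translate([1562, 960, 0]) cube([56, 56, 723]);


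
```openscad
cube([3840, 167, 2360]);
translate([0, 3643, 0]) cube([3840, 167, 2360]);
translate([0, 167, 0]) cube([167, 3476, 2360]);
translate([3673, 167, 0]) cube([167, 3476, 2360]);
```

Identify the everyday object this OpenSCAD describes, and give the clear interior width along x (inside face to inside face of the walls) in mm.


A house (or room) frame. The interior width is 3506 mm.

Four 2360 mm walls enclosing a rectangle with no floor or roof — a room or house frame. Outside width is 3840 mm and wall thickness is 167 mm, so the interior width is 3840 − 2 × 167 = 3506 mm.


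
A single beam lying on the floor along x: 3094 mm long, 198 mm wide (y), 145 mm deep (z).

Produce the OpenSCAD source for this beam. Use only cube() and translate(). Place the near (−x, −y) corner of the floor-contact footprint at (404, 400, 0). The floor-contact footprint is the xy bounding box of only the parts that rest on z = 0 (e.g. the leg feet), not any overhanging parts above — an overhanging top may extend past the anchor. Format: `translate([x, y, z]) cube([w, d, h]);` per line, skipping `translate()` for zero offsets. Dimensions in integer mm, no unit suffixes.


translate([404, 400, 0]) cube([3094, 198, 145]);


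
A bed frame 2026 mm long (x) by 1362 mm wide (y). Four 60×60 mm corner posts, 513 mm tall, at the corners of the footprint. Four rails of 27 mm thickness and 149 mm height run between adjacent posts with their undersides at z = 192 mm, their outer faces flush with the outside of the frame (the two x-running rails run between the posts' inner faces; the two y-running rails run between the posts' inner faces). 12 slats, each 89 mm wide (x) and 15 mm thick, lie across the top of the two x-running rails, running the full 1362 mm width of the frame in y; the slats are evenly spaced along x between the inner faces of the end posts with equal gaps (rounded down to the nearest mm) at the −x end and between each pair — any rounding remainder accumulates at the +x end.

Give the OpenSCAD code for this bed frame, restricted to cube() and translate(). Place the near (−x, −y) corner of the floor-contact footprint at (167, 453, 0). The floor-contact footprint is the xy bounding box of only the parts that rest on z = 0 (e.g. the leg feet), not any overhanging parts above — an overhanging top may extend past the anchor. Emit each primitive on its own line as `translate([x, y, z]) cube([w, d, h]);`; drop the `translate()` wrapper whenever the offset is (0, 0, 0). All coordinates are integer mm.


translate([167, 453, 0]) cube([60, 60, 513]);
translate([167, 1755, 0]) cube([60, 60, 513]);
translate([2133, 453, 0]) cube([60, 60, 513]);
translate([2133, 1755, 0]) cube([60, 60, 513]);
translate([227, 453, 192]) cube([1906, 27, 149]);
translate([227, 1788, 192]) cube([1906, 27, 149]);
translate([167, 513, 192]) cube([27, 1242, 149]);
translate([2166, 513, 192]) cube([27, 1242, 149]);
translate([291, 453, 341]) cube([89, 1362, 15]);
translate([444, 453, 341]) cube([89, 1362, 15]);
translate([597, 453, 341]) cube([89, 1362, 15]);
translate([750, 453, 341]) cube([89, 1362, 15]);
translate([903, 453, 341]) cube([89, 1362, 15]);
translate([1056, 453, 341]) cube([89, 1362, 15]);
translate([1209, 453, 341]) cube([89, 1362, 15]);
translate([1362, 453, 341]) cube([89, 1362, 15]);
translate([1515, 453, 341]) cube([89, 1362, 15]);
translate([1668, 453, 341]) cube([89, 1362, 15]);
translate([1821, 453, 341]) cube([89, 1362, 15]);
translate([1974, 453, 341]) cube([89, 1362, 15]);


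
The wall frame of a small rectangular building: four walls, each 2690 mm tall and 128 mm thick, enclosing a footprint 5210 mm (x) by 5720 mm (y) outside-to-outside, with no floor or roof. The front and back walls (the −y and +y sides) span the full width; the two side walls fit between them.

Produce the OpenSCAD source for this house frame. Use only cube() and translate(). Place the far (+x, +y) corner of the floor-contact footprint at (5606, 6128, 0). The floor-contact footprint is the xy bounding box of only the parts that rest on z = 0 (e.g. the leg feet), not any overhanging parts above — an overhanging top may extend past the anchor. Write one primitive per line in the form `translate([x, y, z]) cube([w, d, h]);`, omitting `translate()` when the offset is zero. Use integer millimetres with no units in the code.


translate([396, 408, 0]) cube([5210, 128, 2690]);
translate([396, 6000, 0]) cube([5210, 128, 2690]);
translate([396, 536, 0]) cube([128, 5464, 2690]);
translate([5478, 536, 0]) cube([128, 5464, 2690]);


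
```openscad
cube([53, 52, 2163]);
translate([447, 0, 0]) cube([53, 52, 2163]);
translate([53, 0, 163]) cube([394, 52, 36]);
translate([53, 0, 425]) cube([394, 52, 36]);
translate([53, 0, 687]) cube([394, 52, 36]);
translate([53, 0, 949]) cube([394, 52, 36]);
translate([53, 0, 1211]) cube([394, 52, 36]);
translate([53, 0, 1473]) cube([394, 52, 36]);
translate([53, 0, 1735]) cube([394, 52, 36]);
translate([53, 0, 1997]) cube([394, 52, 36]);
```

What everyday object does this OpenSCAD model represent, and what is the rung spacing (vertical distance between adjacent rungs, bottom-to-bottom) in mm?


A ladder. The rung spacing is 262 mm.

Two tall 53×52 posts with 8 short bars between them — a ladder. Adjacent rungs sit at z = 163 and z = 425, so the spacing is 425 − 163 = 262 mm.


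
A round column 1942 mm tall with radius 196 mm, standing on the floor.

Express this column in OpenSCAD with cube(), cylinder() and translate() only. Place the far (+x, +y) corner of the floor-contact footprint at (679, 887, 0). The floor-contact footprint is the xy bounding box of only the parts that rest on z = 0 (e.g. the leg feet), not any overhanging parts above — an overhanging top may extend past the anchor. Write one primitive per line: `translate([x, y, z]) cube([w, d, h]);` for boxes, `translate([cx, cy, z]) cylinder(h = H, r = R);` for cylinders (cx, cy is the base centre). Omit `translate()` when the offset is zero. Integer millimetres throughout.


translate([483, 691, 0]) cylinder(h = 1942, r = 196);


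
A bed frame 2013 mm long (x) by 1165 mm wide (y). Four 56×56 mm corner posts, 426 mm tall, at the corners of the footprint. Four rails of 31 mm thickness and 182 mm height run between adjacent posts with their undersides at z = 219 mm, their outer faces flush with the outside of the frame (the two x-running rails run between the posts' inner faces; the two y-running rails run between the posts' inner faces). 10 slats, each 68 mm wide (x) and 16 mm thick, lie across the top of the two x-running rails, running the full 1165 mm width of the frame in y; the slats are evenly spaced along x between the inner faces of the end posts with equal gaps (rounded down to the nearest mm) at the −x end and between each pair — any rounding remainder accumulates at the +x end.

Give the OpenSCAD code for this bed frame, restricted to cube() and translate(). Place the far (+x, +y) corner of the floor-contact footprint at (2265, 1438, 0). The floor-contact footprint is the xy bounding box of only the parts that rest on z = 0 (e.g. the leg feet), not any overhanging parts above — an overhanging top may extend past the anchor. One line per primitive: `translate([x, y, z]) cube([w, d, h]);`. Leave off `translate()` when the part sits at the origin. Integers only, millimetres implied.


translate([252, 273, 0]) cube([56, 56, 426]);
translate([252, 1382, 0]) cube([56, 56, 426]);
translate([2209, 273, 0]) cube([56, 56, 426]);
translate([2209, 1382, 0]) cube([56, 56, 426]);
translate([308, 273, 219]) cube([1901, 31, 182]);
translate([308, 1407, 219]) cube([1901, 31, 182]);
translate([252, 329, 219]) cube([31, 1053, 182]);
translate([2234, 329, 219]) cube([31, 1053, 182]);
translate([419, 273, 401]) cube([68, 1165, 16]);
translate([598, 273, 401]) cube([68, 1165, 16]);
translate([777, 273, 401]) cube([68, 1165, 16]);
translate([956, 273, 401]) cube([68, 1165, 16]);
translate([1135, 273, 401]) cube([68, 1165, 16]);
translate([1314, 273, 401]) cube([68, 1165, 16]);
translate([1493, 273, 401]) cube([68, 1165, 16]);
translate([1672, 273, 401]) cube([68, 1165, 16]);
translate([1851, 273, 401]) cube([68, 1165, 16]);
translate([2030, 273, 401]) cube([68, 1165, 16]);


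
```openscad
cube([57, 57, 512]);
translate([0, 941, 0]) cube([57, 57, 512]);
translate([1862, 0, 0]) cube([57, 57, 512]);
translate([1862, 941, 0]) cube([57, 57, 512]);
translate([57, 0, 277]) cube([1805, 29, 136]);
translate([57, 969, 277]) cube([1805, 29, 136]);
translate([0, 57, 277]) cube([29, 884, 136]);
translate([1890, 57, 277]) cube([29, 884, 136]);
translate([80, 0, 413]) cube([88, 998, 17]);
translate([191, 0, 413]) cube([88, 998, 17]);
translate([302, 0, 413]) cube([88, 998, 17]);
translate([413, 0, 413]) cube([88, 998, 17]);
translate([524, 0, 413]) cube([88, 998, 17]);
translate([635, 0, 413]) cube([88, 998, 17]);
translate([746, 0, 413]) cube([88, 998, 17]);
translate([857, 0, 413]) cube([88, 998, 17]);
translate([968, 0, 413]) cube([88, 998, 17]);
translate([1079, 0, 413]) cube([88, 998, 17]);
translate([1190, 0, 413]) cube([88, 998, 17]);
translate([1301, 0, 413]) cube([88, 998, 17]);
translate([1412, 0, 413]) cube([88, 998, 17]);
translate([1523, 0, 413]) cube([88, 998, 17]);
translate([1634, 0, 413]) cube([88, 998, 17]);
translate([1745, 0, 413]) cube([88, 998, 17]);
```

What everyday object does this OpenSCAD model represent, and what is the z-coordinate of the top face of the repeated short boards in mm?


A bed frame. The slat-top height is 430 mm.

Four posts, four rails, and a row of slats — a bed frame. Slats sit on the rails at z = 277 + 136 = 413; with slat thickness 17, the top is 430 mm.


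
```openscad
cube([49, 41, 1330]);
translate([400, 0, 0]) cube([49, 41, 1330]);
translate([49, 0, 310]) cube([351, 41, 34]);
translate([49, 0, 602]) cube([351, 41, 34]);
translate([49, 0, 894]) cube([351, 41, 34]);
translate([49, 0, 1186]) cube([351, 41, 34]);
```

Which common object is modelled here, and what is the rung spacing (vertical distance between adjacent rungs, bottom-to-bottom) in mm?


A ladder. The rung spacing is 292 mm.

Two tall 49×41 posts with 4 short bars between them — a ladder. Adjacent rungs sit at z = 310 and z = 602, so the spacing is 602 − 310 = 292 mm.


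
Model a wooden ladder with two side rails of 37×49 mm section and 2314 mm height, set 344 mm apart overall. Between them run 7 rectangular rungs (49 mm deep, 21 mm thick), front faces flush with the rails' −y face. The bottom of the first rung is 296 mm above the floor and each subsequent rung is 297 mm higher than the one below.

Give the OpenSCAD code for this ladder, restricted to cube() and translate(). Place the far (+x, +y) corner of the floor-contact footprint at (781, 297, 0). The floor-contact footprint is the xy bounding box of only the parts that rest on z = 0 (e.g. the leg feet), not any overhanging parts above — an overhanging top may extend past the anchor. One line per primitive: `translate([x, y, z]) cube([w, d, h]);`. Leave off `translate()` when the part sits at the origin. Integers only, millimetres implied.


translate([437, 248, 0]) cube([37, 49, 2314]);
translate([744, 248, 0]) cube([37, 49, 2314]);
translate([474, 248, 296]) cube([270, 49, 21]);
translate([474, 248, 593]) cube([270, 49, 21]);
translate([474, 248, 890]) cube([270, 49, 21]);
translate([474, 248, 1187]) cube([270, 49, 21]);
translate([474, 248, 1484]) cube([270, 49, 21]);
translate([474, 248, 1781]) cube([270, 49, 21]);
translate([474, 248, 2078]) cube([270, 49, 21]);


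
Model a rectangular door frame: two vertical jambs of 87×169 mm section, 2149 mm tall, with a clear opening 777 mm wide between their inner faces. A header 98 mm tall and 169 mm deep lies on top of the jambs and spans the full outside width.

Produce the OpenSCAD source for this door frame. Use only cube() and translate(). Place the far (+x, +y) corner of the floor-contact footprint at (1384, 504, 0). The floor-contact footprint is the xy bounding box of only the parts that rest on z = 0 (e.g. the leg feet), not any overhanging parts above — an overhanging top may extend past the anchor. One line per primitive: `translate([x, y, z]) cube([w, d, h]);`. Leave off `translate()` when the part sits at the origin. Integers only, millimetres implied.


translate([433, 335, 0]) cube([87, 169, 2149]);
translate([1297, 335, 0]) cube([87, 169, 2149]);
translate([433, 335, 2149]) cube([951, 169, 98]);


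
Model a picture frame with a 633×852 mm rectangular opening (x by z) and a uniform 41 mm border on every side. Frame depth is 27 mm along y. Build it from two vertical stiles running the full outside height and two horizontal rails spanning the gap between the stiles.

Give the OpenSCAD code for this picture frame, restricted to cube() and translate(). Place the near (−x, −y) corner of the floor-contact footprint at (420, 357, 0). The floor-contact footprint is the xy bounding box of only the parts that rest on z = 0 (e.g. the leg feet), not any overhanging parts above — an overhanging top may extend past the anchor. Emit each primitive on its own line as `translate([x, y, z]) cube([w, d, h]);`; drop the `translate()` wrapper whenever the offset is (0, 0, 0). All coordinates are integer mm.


translate([420, 357, 0]) cube([41, 27, 934]);
translate([1094, 357, 0]) cube([41, 27, 934]);
translate([461, 357, 0]) cube([633, 27, 41]);
translate([461, 357, 893]) cube([633, 27, 41]);


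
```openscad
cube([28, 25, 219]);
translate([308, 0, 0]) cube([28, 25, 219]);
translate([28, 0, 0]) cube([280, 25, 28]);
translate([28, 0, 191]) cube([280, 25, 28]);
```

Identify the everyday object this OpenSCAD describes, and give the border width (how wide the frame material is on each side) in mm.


A picture frame. The border width is 28 mm.

Four thin pieces enclosing a rectangular opening — a picture frame. The two full-height stiles are 219 mm tall; the top rail sits at z = 191 and is 28 mm tall, so the border above the opening is 219 − 191 = 28 mm, matching the stile x-width.


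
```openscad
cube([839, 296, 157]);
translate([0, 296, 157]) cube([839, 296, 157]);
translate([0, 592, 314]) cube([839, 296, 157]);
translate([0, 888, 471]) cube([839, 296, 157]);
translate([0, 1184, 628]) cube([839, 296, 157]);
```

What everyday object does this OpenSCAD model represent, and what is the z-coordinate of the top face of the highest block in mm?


A staircase. The total rise is 785 mm.

5 identical blocks, each offset up and back from the previous — a staircase. Each step is 157 mm tall and there are 5 of them, so the total rise is 5 × 157 = 785 mm.


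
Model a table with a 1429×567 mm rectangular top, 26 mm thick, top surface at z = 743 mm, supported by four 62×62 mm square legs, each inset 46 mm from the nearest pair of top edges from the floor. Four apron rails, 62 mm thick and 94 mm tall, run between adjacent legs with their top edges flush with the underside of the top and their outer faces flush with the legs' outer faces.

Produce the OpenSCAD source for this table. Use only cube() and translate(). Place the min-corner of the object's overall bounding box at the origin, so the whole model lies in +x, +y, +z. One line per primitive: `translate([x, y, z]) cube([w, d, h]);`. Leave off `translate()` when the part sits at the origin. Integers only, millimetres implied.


// leg_h = 743 - 26 = 717
// apron z = 717 - 94 = 623
translate([0, 0, 717]) cube([1429, 567, 26]);
translate([46, 46, 0]) cube([62, 62, 717]);
translate([1321, 46, 0]) cube([62, 62, 717]);
translate([46, 459, 0]) cube([62, 62, 717]);
translate([1321, 459, 0]) cube([62, 62, 717]);
translate([108, 46, 623]) cube([1213, 62, 94]);
translate([108, 459, 623]) cube([1213, 62, 94]);
translate([46, 108, 623]) cube([62, 351, 94]);
translate([1321, 108, 623]) cube([62, 351, 94]);


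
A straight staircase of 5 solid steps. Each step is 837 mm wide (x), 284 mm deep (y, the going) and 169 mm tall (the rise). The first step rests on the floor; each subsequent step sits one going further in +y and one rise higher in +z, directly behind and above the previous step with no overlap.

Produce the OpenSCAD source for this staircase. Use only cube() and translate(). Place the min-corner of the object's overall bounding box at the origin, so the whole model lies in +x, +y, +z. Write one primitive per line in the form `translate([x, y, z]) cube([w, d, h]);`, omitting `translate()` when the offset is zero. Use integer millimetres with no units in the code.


cube([837, 284, 169]);
translate([0, 284, 169]) cube([837, 284, 169]);
translate([0, 568, 338]) cube([837, 284, 169]);
translate([0, 852, 507]) cube([837, 284, 169]);
translate([0, 1136, 676]) cube([837, 284, 169]);


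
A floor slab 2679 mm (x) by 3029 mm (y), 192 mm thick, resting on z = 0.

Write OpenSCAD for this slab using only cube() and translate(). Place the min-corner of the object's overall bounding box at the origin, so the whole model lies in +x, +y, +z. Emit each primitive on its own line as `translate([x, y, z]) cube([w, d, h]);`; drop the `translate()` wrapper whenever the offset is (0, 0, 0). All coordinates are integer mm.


cube([2679, 3029, 192]);


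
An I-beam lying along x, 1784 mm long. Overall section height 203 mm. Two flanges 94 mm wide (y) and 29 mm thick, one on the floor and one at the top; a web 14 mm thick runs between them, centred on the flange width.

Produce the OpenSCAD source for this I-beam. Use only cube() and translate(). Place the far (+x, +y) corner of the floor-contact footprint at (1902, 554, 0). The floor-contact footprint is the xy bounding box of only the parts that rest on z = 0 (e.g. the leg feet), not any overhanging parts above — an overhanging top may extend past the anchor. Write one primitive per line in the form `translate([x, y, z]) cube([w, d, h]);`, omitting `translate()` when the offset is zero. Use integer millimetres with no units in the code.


translate([118, 460, 0]) cube([1784, 94, 29]);
translate([118, 500, 29]) cube([1784, 14, 145]);
translate([118, 460, 174]) cube([1784, 94, 29]);


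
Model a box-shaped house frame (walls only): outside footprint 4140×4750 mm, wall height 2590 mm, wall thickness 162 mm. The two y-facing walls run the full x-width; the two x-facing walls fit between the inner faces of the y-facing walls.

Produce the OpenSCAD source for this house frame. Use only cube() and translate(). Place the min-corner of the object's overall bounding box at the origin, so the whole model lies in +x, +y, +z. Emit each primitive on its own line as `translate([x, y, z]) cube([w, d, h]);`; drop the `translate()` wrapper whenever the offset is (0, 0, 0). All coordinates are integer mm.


cube([4140, 162, 2590]);
translate([0, 4588, 0]) cube([4140, 162, 2590]);
translate([0, 162, 0]) cube([162, 4426, 2590]);
translate([3978, 162, 0]) cube([162, 4426, 2590]);


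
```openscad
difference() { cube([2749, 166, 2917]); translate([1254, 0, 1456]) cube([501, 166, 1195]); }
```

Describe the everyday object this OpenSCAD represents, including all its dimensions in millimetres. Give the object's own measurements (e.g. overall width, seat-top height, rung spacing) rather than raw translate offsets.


A wall 2749 mm long (x), 166 mm thick (y), 2917 mm tall, with a rectangular window opening cut through it. The opening is 501 mm wide and 1195 mm tall; its sill is at z = 1456 mm and its near (−x) edge is 1254 mm from the wall's −x end. The opening passes through the full wall thickness.


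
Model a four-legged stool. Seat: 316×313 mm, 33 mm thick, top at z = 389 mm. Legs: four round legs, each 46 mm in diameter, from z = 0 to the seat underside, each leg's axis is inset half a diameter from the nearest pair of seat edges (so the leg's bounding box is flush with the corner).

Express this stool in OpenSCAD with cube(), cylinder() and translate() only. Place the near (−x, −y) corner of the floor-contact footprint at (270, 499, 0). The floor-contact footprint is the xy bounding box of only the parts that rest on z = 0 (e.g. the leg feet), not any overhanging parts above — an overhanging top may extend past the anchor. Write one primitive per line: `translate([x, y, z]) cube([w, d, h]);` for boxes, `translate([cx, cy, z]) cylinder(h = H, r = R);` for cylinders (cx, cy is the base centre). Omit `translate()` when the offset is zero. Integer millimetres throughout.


translate([270, 499, 356]) cube([316, 313, 33]);
translate([293, 522, 0]) cylinder(h = 356, r = 23);
translate([563, 522, 0]) cylinder(h = 356, r = 23);
translate([293, 789, 0]) cylinder(h = 356, r = 23);
translate([563, 789, 0]) cylinder(h = 356, r = 23);


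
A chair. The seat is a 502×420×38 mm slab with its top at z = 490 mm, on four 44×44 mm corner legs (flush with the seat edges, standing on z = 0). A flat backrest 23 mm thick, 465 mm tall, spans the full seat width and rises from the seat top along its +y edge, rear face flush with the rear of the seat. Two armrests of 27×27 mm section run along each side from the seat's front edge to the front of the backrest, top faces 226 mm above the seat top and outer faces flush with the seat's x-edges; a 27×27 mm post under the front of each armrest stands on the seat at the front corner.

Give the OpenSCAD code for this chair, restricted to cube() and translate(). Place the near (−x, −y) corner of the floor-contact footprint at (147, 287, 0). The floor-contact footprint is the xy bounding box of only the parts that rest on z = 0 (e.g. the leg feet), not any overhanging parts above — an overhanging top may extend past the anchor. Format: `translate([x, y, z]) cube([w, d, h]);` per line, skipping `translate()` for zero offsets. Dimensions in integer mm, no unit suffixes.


translate([147, 287, 452]) cube([502, 420, 38]);
translate([147, 287, 0]) cube([44, 44, 452]);
translate([605, 287, 0]) cube([44, 44, 452]);
translate([147, 663, 0]) cube([44, 44, 452]);
translate([605, 663, 0]) cube([44, 44, 452]);
translate([147, 684, 490]) cube([502, 23, 465]);
translate([147, 287, 689]) cube([27, 397, 27]);
translate([622, 287, 689]) cube([27, 397, 27]);
translate([147, 287, 490]) cube([27, 27, 199]);
translate([622, 287, 490]) cube([27, 27, 199]);


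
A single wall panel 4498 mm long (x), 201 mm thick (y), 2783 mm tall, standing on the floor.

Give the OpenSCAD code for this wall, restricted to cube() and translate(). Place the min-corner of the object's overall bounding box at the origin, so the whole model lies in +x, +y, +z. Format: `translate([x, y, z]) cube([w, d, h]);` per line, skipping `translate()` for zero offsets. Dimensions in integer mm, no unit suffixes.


cube([4498, 201, 2783]);


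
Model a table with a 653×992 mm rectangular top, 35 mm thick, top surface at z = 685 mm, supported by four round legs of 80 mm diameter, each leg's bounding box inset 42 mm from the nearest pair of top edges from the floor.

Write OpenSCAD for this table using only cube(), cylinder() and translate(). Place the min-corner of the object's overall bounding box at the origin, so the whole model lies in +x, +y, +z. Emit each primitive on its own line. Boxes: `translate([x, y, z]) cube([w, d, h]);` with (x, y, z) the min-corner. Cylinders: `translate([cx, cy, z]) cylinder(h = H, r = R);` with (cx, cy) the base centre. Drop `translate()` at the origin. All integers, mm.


translate([0, 0, 650]) cube([653, 992, 35]);
translate([82, 82, 0]) cylinder(h = 650, r = 40);
translate([571, 82, 0]) cylinder(h = 650, r = 40);
translate([82, 910, 0]) cylinder(h = 650, r = 40);
translate([571, 910, 0]) cylinder(h = 650, r = 40);


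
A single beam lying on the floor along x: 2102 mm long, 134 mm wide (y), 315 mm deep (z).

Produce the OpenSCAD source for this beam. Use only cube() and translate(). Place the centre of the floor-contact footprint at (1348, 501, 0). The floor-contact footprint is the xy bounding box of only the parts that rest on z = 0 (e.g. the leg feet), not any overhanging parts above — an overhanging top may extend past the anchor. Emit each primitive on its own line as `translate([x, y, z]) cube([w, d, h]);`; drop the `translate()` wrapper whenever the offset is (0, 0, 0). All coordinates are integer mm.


translate([297, 434, 0]) cube([2102, 134, 315]);


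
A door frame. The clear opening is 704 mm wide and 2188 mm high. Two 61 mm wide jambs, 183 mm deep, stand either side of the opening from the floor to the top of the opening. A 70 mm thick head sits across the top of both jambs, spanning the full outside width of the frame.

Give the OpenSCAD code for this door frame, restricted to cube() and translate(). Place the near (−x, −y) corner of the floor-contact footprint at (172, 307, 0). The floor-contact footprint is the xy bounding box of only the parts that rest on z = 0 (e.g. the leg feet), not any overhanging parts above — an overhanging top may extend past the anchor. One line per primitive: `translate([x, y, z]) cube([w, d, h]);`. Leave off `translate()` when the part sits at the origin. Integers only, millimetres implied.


translate([172, 307, 0]) cube([61, 183, 2188]);
translate([937, 307, 0]) cube([61, 183, 2188]);
translate([172, 307, 2188]) cube([826, 183, 70]);


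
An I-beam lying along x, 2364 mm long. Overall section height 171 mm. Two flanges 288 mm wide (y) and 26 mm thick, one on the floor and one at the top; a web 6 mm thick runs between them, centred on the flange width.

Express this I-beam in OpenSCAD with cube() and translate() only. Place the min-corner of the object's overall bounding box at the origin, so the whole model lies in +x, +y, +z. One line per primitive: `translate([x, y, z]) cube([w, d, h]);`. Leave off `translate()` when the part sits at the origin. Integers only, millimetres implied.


cube([2364, 288, 26]);
translate([0, 141, 26]) cube([2364, 6, 119]);
translate([0, 0, 145]) cube([2364, 288, 26]);


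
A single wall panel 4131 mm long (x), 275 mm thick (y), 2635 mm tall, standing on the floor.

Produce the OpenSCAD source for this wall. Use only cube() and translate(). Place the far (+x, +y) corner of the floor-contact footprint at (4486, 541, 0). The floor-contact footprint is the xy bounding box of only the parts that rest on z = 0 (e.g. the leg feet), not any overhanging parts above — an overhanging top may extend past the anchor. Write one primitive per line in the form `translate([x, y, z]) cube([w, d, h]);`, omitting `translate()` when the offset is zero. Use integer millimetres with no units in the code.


translate([355, 266, 0]) cube([4131, 275, 2635]);


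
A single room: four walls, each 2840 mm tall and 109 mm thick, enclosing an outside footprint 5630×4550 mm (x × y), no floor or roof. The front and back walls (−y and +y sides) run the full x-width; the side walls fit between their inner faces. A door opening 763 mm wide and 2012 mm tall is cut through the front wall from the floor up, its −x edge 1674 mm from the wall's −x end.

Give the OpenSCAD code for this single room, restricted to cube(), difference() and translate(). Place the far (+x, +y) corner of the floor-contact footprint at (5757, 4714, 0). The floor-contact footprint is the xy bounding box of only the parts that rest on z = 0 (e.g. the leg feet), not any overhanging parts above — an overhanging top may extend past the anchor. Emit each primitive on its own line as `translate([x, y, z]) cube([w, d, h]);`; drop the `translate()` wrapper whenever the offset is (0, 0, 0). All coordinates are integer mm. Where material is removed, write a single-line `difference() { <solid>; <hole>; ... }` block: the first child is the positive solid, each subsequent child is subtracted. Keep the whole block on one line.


difference() { translate([127, 164, 0]) cube([5630, 109, 2840]); translate([1801, 164, 0]) cube([763, 109, 2012]); }
translate([127, 4605, 0]) cube([5630, 109, 2840]);
translate([127, 273, 0]) cube([109, 4332, 2840]);
translate([5648, 273, 0]) cube([109, 4332, 2840]);
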